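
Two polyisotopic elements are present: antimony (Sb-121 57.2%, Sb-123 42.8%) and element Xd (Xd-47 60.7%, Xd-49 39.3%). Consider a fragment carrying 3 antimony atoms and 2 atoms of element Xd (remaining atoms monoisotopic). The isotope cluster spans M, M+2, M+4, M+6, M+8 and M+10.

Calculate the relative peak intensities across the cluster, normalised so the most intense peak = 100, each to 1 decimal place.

Antimony pattern (n=3): 0.18714925 : 0.42010426 : 0.31434374 : 0.07840275
Element Xd pattern (n=2): 0.368449 : 0.477102 : 0.154449
Convolve the two distributions (both contribute in 2-u steps):
  M: 0.18714925×0.368449 = 0.068955
  M+2: 0.18714925×0.477102 + 0.42010426×0.368449 = 0.244076
  M+4: 0.18714925×0.154449 + 0.42010426×0.477102 + 0.31434374×0.368449 = 0.345157
  M+6: 0.42010426×0.154449 + 0.31434374×0.477102 + 0.07840275×0.368449 = 0.243746
  M+8: 0.31434374×0.154449 + 0.07840275×0.477102 = 0.085956
  M+10: 0.07840275×0.154449 = 0.012109
Scale to base peak (0.345157) = 100: 20.0 : 70.7 : 100.0 : 70.6 : 24.9 : 3.5

20.0 : 70.7 : 100.0 : 70.6 : 24.9 : 3.5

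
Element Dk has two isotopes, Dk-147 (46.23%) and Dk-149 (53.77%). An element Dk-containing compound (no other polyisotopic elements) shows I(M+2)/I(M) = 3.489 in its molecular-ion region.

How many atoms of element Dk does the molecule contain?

3

With n Dk atoms, P(M+2)/P(M) = C(n,1)·p^(n−1)q / p^n = n·q/p = n · 0.5377/0.4623.
n = 3.489 × 0.4623/0.5377 = 3.00 ≈ 3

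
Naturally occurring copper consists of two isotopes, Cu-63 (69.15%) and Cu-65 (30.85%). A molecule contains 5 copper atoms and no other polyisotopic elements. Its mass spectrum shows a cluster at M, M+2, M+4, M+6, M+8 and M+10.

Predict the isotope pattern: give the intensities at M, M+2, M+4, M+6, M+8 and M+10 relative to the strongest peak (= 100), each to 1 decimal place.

Each Cu atom is independently Cu-63 (p = 0.6915) or Cu-65 (q = 0.3085); the cluster is the binomial expansion (p + q)^5.
P(M) = 0.6915^5 = 0.158111
P(M+2) = 5 × 0.6915^4 × 0.3085^1 = 0.352691
P(M+4) = 10 × 0.6915^3 × 0.3085^2 = 0.314693
P(M+6) = 10 × 0.6915^2 × 0.3085^3 = 0.140394
P(M+8) = 5 × 0.6915^1 × 0.3085^4 = 0.031317
P(M+10) = 0.3085^5 = 0.002794
The M+2 peak is largest (0.352691); scaling to 100 gives 44.8 : 100.0 : 89.2 : 39.8 : 8.9 : 0.8.

44.8 : 100.0 : 89.2 : 39.8 : 8.9 : 0.8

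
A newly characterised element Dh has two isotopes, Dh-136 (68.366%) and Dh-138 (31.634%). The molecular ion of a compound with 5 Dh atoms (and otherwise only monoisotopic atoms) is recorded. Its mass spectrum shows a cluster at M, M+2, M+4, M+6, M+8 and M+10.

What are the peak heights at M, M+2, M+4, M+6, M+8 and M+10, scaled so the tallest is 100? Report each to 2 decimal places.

The 5 Dh atoms are independent, so intensities follow the terms of (0.68366 + 0.31634)^5.
P(M) = 0.68366^5 = 0.149348
P(M+2) = 5 × 0.68366^4 × 0.31634^1 = 0.345529
P(M+4) = 10 × 0.68366^3 × 0.31634^2 = 0.319763
P(M+6) = 10 × 0.68366^2 × 0.31634^3 = 0.147959
P(M+8) = 5 × 0.68366^1 × 0.31634^4 = 0.034232
P(M+10) = 0.31634^5 = 0.003168
The M+2 peak is largest (0.345529); scaling to 100 gives 43.22 : 100.00 : 92.54 : 42.82 : 9.91 : 0.92.

43.22 : 100.00 : 92.54 : 42.82 : 9.91 : 0.92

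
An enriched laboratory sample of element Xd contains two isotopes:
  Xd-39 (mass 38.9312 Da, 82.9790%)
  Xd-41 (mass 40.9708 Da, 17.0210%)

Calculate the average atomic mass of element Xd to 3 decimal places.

39.278 Da

Weight each isotope mass by its fractional abundance: 0.829790 × 38.9312 + 0.170210 × 40.9708
= 32.30472 + 6.97364 = 39.27836 Da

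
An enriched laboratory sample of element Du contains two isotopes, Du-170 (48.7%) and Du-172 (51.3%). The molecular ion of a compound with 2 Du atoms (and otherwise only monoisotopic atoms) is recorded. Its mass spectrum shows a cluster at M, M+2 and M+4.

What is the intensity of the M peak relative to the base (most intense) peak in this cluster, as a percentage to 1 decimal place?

Term probabilities: M 0.2372, M+2 0.4997, M+4 0.2632. Base peak = M+2.
P(M+2) = C(2,1) × 0.487^1 × 0.513^1 = 2 × 0.4870 × 0.5130 = 0.499662 (base)
P(M) = C(2,0) × 0.487^2 × 0.513^0 = 1 × 0.237169 × 1.0000 = 0.237169
Relative intensity = 0.237169 / 0.499662 × 100 = 47.5

47.5%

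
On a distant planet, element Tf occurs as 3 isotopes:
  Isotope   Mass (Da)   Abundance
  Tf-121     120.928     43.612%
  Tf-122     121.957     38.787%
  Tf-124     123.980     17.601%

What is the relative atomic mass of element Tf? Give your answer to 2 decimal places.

121.86 Da

Average mass = Σ (abundance × isotope mass) = 0.43612 × 120.928 + 0.38787 × 121.957 + 0.17601 × 123.980
= 52.7391 + 47.3035 + 21.8217 = 121.8643 Da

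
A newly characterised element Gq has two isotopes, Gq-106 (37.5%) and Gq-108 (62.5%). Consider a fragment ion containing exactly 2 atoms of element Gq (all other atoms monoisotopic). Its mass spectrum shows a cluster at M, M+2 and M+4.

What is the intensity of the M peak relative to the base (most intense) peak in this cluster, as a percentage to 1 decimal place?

30.0%

Term probabilities: M 0.1406, M+2 0.4688, M+4 0.3906. Base peak = M+2.
P(M+2) = C(2,1) × 0.375^1 × 0.625^1 = 2 × 0.3750 × 0.6250 = 0.468750 (base)
P(M) = C(2,0) × 0.375^2 × 0.625^0 = 1 × 0.140625 × 1.0000 = 0.140625
Relative intensity = 0.140625 / 0.468750 × 100 = 30.0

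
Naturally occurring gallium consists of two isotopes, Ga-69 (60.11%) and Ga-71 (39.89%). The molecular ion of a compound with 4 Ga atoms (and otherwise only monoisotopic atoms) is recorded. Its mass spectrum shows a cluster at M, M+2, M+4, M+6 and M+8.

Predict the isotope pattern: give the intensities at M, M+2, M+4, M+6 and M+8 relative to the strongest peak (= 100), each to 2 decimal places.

Each Ga atom is independently Ga-69 (p = 0.6011) or Ga-71 (q = 0.3989); the cluster is the binomial expansion (p + q)^4.
P(M) = 0.6011^4 = 0.130553
P(M+2) = 4 × 0.6011^3 × 0.3989^1 = 0.346549
P(M+4) = 6 × 0.6011^2 × 0.3989^2 = 0.344963
P(M+6) = 4 × 0.6011^1 × 0.3989^3 = 0.152616
P(M+8) = 0.3989^4 = 0.025320
The M+2 peak is largest (0.346549); scaling to 100 gives 37.67 : 100.00 : 99.54 : 44.04 : 7.31.

37.67 : 100.00 : 99.54 : 44.04 : 7.31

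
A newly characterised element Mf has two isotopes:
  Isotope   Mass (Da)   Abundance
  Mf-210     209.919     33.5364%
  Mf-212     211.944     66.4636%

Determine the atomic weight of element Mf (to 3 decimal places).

211.265 Da

Average mass = Σ (abundance × isotope mass) = 0.335364 × 209.919 + 0.664636 × 211.944
= 70.3993 + 140.8656 = 211.2649 Da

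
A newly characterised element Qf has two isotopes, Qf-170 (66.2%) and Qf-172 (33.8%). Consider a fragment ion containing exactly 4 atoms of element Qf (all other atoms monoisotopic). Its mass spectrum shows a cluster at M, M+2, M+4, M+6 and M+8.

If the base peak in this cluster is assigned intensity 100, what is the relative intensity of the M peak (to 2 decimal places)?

Term probabilities: M 0.1921, M+2 0.3922, M+4 0.3004, M+6 0.1023, M+8 0.0131. Base peak = M+2.
P(M+2) = C(4,1) × 0.662^3 × 0.338^1 = 4 × 0.29011753 × 0.3380 = 0.392239 (base)
P(M) = C(4,0) × 0.662^4 × 0.338^0 = 1 × 0.1920578 × 1.0000 = 0.192058
Relative intensity = 0.192058 / 0.392239 × 100 = 48.96

48.96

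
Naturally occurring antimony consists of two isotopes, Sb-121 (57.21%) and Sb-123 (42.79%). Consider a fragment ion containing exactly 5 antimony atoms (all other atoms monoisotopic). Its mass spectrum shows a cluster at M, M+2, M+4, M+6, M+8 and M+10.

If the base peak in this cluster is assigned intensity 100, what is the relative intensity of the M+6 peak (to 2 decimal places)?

74.79

Term probabilities: M 0.0613, M+2 0.2292, M+4 0.3428, M+6 0.2564, M+8 0.0959, M+10 0.0143. Base peak = M+4.
P(M+4) = C(5,2) × 0.5721^3 × 0.4279^2 = 10 × 0.18724742 × 0.18309841 = 0.342847 (base)
P(M+6) = C(5,3) × 0.5721^2 × 0.4279^3 = 10 × 0.32729841 × 0.07834781 = 0.256431
Relative intensity = 0.256431 / 0.342847 × 100 = 74.79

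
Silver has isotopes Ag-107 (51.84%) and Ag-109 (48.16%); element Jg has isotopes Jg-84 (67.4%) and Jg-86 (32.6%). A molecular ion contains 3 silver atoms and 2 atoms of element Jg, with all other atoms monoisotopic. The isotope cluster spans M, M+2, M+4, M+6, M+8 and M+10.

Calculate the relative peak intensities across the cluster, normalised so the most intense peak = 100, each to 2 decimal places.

Silver pattern (n=3): 0.13931407 : 0.38827347 : 0.36071085 : 0.11170161
Element Jg pattern (n=2): 0.454276 : 0.439448 : 0.106276
Convolve the two distributions (both contribute in 2-u steps):
  M: 0.13931407×0.454276 = 0.063287
  M+2: 0.13931407×0.439448 + 0.38827347×0.454276 = 0.237605
  M+4: 0.13931407×0.106276 + 0.38827347×0.439448 + 0.36071085×0.454276 = 0.349294
  M+6: 0.38827347×0.106276 + 0.36071085×0.439448 + 0.11170161×0.454276 = 0.250521
  M+8: 0.36071085×0.106276 + 0.11170161×0.439448 = 0.087422
  M+10: 0.11170161×0.106276 = 0.011871
Scale to base peak (0.349294) = 100: 18.12 : 68.02 : 100.00 : 71.72 : 25.03 : 3.40

18.12 : 68.02 : 100.00 : 71.72 : 25.03 : 3.40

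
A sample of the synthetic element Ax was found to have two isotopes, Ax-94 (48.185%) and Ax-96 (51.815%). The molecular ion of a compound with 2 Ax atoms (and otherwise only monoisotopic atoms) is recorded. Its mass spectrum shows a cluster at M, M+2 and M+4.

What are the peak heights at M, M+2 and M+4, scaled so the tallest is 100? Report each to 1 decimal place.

46.5 : 100.0 : 53.8

Each Ax atom is independently Ax-94 (p = 0.48185) or Ax-96 (q = 0.51815); the cluster is the binomial expansion (p + q)^2.
P(M) = 0.48185^2 = 0.232179
P(M+2) = 2 × 0.48185^1 × 0.51815^1 = 0.499341
P(M+4) = 0.51815^2 = 0.268479
The M+2 peak is largest (0.499341); scaling to 100 gives 46.5 : 100.0 : 53.8.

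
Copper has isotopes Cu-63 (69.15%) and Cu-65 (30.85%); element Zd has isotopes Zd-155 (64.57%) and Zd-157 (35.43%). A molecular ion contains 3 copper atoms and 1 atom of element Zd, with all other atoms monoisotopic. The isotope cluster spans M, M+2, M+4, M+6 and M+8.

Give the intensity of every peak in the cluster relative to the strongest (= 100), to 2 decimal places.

Copper pattern (n=3): 0.33065611 : 0.44254842 : 0.19743483 : 0.02936064
Element Zd pattern (n=1): 0.6457 : 0.3543
Convolve the two distributions (both contribute in 2-u steps):
  M: 0.33065611×0.6457 = 0.213505
  M+2: 0.33065611×0.3543 + 0.44254842×0.6457 = 0.402905
  M+4: 0.44254842×0.3543 + 0.19743483×0.6457 = 0.284279
  M+6: 0.19743483×0.3543 + 0.02936064×0.6457 = 0.088909
  M+8: 0.02936064×0.3543 = 0.010402
Scale to base peak (0.402905) = 100: 52.99 : 100.00 : 70.56 : 22.07 : 2.58

52.99 : 100.00 : 70.56 : 22.07 : 2.58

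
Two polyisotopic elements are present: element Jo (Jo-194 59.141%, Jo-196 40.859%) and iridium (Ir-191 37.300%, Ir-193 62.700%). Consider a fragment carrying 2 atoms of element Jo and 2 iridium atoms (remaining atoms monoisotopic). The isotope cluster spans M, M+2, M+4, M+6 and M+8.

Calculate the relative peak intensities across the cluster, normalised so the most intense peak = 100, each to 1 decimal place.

Element Jo pattern (n=2): 0.34976579 : 0.48328842 : 0.16694579
Iridium pattern (n=2): 0.139129 : 0.467742 : 0.393129
Convolve the two distributions (both contribute in 2-u steps):
  M: 0.34976579×0.139129 = 0.048663
  M+2: 0.34976579×0.467742 + 0.48328842×0.139129 = 0.230840
  M+4: 0.34976579×0.393129 + 0.48328842×0.467742 + 0.16694579×0.139129 = 0.386784
  M+6: 0.48328842×0.393129 + 0.16694579×0.467742 = 0.268082
  M+8: 0.16694579×0.393129 = 0.065631
Scale to base peak (0.386784) = 100: 12.6 : 59.7 : 100.0 : 69.3 : 17.0

12.6 : 59.7 : 100.0 : 69.3 : 17.0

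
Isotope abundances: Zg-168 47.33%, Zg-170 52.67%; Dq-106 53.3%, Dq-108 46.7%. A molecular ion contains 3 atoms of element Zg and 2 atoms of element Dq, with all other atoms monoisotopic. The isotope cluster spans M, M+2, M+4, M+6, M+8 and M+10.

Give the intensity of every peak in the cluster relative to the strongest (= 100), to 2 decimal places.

9.57 : 48.71 : 98.87 : 100.00 : 50.40 : 10.12

Element Zg pattern (n=3): 0.1060253 : 0.35396277 : 0.39389856 : 0.14611337
Element Dq pattern (n=2): 0.284089 : 0.497822 : 0.218089
Convolve the two distributions (both contribute in 2-u steps):
  M: 0.1060253×0.284089 = 0.030121
  M+2: 0.1060253×0.497822 + 0.35396277×0.284089 = 0.153339
  M+4: 0.1060253×0.218089 + 0.35396277×0.497822 + 0.39389856×0.284089 = 0.311236
  M+6: 0.35396277×0.218089 + 0.39389856×0.497822 + 0.14611337×0.284089 = 0.314796
  M+8: 0.39389856×0.218089 + 0.14611337×0.497822 = 0.158643
  M+10: 0.14611337×0.218089 = 0.031866
Scale to base peak (0.314796) = 100: 9.57 : 48.71 : 98.87 : 100.00 : 50.40 : 10.12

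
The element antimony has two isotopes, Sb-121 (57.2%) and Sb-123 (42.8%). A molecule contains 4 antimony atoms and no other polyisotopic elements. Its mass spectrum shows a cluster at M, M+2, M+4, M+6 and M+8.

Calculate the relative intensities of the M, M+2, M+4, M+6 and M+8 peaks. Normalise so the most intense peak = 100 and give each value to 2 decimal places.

29.77 : 89.10 : 100.00 : 49.88 : 9.33

Expanding (0.572 + 0.428)^4:
P(M) = 0.572^4 = 0.107049
P(M+2) = 4 × 0.572^3 × 0.428^1 = 0.320400
P(M+4) = 6 × 0.572^2 × 0.428^2 = 0.359609
P(M+6) = 4 × 0.572^1 × 0.428^3 = 0.179385
P(M+8) = 0.428^4 = 0.033556
The M+4 peak is largest (0.359609); scaling to 100 gives 29.77 : 89.10 : 100.00 : 49.88 : 9.33.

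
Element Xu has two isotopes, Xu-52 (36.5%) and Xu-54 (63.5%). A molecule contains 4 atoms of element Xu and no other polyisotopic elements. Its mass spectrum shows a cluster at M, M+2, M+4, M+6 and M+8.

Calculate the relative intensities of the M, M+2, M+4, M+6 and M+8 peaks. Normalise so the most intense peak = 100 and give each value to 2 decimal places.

Each Xu atom is independently Xu-52 (p = 0.365) or Xu-54 (q = 0.635); the cluster is the binomial expansion (p + q)^4.
P(M) = 0.365^4 = 0.017749
P(M+2) = 4 × 0.365^3 × 0.635^1 = 0.123513
P(M+4) = 6 × 0.365^2 × 0.635^2 = 0.322318
P(M+6) = 4 × 0.365^1 × 0.635^3 = 0.373830
P(M+8) = 0.635^4 = 0.162590
The M+6 peak is largest (0.373830); scaling to 100 gives 4.75 : 33.04 : 86.22 : 100.00 : 43.49.

4.75 : 33.04 : 86.22 : 100.00 : 43.49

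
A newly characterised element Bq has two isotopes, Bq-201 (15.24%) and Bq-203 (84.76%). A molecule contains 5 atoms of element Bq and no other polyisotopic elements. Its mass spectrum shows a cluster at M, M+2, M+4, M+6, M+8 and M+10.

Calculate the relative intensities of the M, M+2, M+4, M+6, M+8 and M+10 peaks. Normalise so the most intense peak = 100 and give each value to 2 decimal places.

The 5 Bq atoms are independent, so intensities follow the terms of (0.1524 + 0.8476)^5.
P(M) = 0.1524^5 = 0.000082
P(M+2) = 5 × 0.1524^4 × 0.8476^1 = 0.002286
P(M+4) = 10 × 0.1524^3 × 0.8476^2 = 0.025429
P(M+6) = 10 × 0.1524^2 × 0.8476^3 = 0.141430
P(M+8) = 5 × 0.1524^1 × 0.8476^4 = 0.393295
P(M+10) = 0.8476^5 = 0.437477
The M+10 peak is largest (0.437477); scaling to 100 gives 0.02 : 0.52 : 5.81 : 32.33 : 89.90 : 100.00.

0.02 : 0.52 : 5.81 : 32.33 : 89.90 : 100.00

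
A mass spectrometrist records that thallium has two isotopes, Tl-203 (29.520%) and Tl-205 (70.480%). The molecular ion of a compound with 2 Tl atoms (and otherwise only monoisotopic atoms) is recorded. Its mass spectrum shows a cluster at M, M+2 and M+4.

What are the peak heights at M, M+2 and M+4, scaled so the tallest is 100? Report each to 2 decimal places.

Each Tl atom is independently Tl-203 (p = 0.29520) or Tl-205 (q = 0.70480); the cluster is the binomial expansion (p + q)^2.
P(M) = 0.29520^2 = 0.087143
P(M+2) = 2 × 0.29520^1 × 0.70480^1 = 0.416114
P(M+4) = 0.70480^2 = 0.496743
The M+4 peak is largest (0.496743); scaling to 100 gives 17.54 : 83.77 : 100.00.

17.54 : 83.77 : 100.00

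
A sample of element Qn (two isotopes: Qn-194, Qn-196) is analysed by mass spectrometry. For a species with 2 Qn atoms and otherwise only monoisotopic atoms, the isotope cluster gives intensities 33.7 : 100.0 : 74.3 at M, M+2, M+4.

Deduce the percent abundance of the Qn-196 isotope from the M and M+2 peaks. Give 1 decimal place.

If p is the fraction of Qn that is Qn-194, then I(M+2)/I(M) = [C(2,1)·p^1·(1−p)] / p^2 = 2·(1−p)/p = 100.0/33.7 = 2.9674
(1−p)/p = 2.9674/2 = 1.4837  ⇒  p = 1/(1 + 1.4837) = 0.4026
Qn-194: 40.3%, Qn-196: 59.7%.

59.7%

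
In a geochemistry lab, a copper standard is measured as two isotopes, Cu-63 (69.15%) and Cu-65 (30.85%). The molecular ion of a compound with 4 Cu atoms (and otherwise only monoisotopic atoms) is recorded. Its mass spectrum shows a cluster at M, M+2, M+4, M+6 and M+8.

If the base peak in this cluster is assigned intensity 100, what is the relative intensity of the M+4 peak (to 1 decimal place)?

66.9

(0.6915 + 0.3085)^4 gives M 0.2286, M+2 0.4080, M+4 0.2731, M+6 0.0812, M+8 0.0091; the largest is M+2.
P(M+2) = C(4,1) × 0.6915^3 × 0.3085^1 = 4 × 0.33065611 × 0.3085 = 0.408030 (base)
P(M+4) = C(4,2) × 0.6915^2 × 0.3085^2 = 6 × 0.47817225 × 0.09517225 = 0.273052
Relative intensity = 0.273052 / 0.408030 × 100 = 66.9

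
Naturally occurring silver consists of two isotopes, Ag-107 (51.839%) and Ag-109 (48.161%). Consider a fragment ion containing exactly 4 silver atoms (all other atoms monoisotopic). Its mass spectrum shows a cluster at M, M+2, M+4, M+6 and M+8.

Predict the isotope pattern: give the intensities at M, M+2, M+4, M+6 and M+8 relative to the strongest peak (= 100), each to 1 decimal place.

Expanding (0.51839 + 0.48161)^4:
P(M) = 0.51839^4 = 0.072215
P(M+2) = 4 × 0.51839^3 × 0.48161^1 = 0.268365
P(M+4) = 6 × 0.51839^2 × 0.48161^2 = 0.373986
P(M+6) = 4 × 0.51839^1 × 0.48161^3 = 0.231634
P(M+8) = 0.48161^4 = 0.053800
The M+4 peak is largest (0.373986); scaling to 100 gives 19.3 : 71.8 : 100.0 : 61.9 : 14.4.

19.3 : 71.8 : 100.0 : 61.9 : 14.4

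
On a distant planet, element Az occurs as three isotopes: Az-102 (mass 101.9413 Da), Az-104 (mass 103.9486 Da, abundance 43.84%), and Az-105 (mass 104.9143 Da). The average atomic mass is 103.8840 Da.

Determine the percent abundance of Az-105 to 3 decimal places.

The remaining 56.16% is split between Az-102 (fraction x) and Az-105 (fraction 0.5616 − x).
Substituting: 101.9413x + 104.9143(0.5616 − x) = 58.31293376
(101.9413 − 104.9143)x = -0.60693712  ⇒  x = 0.20415, y = 0.35745
Az-102: 20.415%, Az-105: 35.745%.

35.745%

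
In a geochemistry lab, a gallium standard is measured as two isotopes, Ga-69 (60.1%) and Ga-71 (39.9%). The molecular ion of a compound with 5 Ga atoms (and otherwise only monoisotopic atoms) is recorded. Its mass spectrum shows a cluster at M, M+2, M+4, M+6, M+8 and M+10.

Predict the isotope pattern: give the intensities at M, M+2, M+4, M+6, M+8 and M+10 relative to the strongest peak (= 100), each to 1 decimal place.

The 5 Ga atoms are independent, so intensities follow the terms of (0.601 + 0.399)^5.
P(M) = 0.601^5 = 0.078410
P(M+2) = 5 × 0.601^4 × 0.399^1 = 0.260280
P(M+4) = 10 × 0.601^3 × 0.399^2 = 0.345596
P(M+6) = 10 × 0.601^2 × 0.399^3 = 0.229439
P(M+8) = 5 × 0.601^1 × 0.399^4 = 0.076162
P(M+10) = 0.399^5 = 0.010113
The M+4 peak is largest (0.345596); scaling to 100 gives 22.7 : 75.3 : 100.0 : 66.4 : 22.0 : 2.9.

22.7 : 75.3 : 100.0 : 66.4 : 22.0 : 2.9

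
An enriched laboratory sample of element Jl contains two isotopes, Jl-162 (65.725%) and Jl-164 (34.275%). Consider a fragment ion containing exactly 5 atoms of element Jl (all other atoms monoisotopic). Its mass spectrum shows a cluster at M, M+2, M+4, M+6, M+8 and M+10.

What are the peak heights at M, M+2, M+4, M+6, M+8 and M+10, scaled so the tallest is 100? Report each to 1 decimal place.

Each Jl atom is independently Jl-162 (p = 0.65725) or Jl-164 (q = 0.34275); the cluster is the binomial expansion (p + q)^5.
P(M) = 0.65725^5 = 0.122646
P(M+2) = 5 × 0.65725^4 × 0.34275^1 = 0.319794
P(M+4) = 10 × 0.65725^3 × 0.34275^2 = 0.333539
P(M+6) = 10 × 0.65725^2 × 0.34275^3 = 0.173938
P(M+8) = 5 × 0.65725^1 × 0.34275^4 = 0.045353
P(M+10) = 0.34275^5 = 0.004730
The M+4 peak is largest (0.333539); scaling to 100 gives 36.8 : 95.9 : 100.0 : 52.1 : 13.6 : 1.4.

36.8 : 95.9 : 100.0 : 52.1 : 13.6 : 1.4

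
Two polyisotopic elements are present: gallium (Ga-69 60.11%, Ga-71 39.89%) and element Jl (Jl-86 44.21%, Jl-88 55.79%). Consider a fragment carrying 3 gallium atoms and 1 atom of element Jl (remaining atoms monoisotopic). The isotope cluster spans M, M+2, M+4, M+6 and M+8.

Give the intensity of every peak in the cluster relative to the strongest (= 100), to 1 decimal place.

26.1 : 84.9 : 100.0 : 51.1 : 9.6

Gallium pattern (n=3): 0.21719018 : 0.43239309 : 0.28694328 : 0.06347345
Element Jl pattern (n=1): 0.4421 : 0.5579
Convolve the two distributions (both contribute in 2-u steps):
  M: 0.21719018×0.4421 = 0.096020
  M+2: 0.21719018×0.5579 + 0.43239309×0.4421 = 0.312331
  M+4: 0.43239309×0.5579 + 0.28694328×0.4421 = 0.368090
  M+6: 0.28694328×0.5579 + 0.06347345×0.4421 = 0.188147
  M+8: 0.06347345×0.5579 = 0.035412
Scale to base peak (0.368090) = 100: 26.1 : 84.9 : 100.0 : 51.1 : 9.6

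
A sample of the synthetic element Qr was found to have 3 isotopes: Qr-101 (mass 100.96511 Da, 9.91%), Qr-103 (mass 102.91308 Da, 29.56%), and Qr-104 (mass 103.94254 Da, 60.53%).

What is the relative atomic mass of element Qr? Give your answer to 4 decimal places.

103.3432 Da

Weight each isotope mass by its fractional abundance: 0.0991 × 100.96511 + 0.2956 × 102.91308 + 0.6053 × 103.94254
= 10.005642 + 30.421106 + 62.916419 = 103.343167 Da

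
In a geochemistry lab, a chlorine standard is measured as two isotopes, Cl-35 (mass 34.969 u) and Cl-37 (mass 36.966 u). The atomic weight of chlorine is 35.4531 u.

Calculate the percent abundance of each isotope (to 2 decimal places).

Cl-35: 75.76%, Cl-37: 24.24%

Writing the weighted mean with unknown fraction x of Cl-35:
34.969·x + 36.966·(1 − x) = 35.4531
(34.969 − 36.966)·x = 35.4531 − 36.966
x = -1.5129 / -1.997 = 0.75759 → 75.76% Cl-35, 24.24% Cl-37.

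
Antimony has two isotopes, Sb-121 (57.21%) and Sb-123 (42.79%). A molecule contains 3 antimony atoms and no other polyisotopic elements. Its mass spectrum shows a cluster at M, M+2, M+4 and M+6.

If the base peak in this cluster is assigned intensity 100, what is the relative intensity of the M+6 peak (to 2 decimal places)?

18.65

Term probabilities: M 0.1872, M+2 0.4202, M+4 0.3143, M+6 0.0783. Base peak = M+2.
P(M+2) = C(3,1) × 0.5721^2 × 0.4279^1 = 3 × 0.32729841 × 0.4279 = 0.420153 (base)
P(M+6) = C(3,3) × 0.5721^0 × 0.4279^3 = 1 × 1.0000 × 0.07834781 = 0.078348
Relative intensity = 0.078348 / 0.420153 × 100 = 18.65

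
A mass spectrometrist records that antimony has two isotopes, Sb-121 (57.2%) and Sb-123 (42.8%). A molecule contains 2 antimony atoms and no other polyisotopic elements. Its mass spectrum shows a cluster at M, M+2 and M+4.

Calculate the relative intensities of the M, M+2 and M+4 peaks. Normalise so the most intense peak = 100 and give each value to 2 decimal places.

The 2 Sb atoms are independent, so intensities follow the terms of (0.572 + 0.428)^2.
P(M) = 0.572^2 = 0.327184
P(M+2) = 2 × 0.572^1 × 0.428^1 = 0.489632
P(M+4) = 0.428^2 = 0.183184
The M+2 peak is largest (0.489632); scaling to 100 gives 66.82 : 100.00 : 37.41.

66.82 : 100.00 : 37.41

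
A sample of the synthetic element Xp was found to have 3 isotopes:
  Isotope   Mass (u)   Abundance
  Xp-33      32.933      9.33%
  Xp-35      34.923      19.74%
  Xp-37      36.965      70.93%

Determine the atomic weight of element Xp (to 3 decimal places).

36.186 u

Weight each isotope mass by its fractional abundance: 0.0933 × 32.933 + 0.1974 × 34.923 + 0.7093 × 36.965
= 3.0726 + 6.8938 + 26.2193 = 36.1857 u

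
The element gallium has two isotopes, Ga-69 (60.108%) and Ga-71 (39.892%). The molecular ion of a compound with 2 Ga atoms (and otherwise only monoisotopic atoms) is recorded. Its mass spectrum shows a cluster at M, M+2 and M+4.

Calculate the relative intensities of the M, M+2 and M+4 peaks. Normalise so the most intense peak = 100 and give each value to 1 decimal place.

Expanding (0.60108 + 0.39892)^2:
P(M) = 0.60108^2 = 0.361297
P(M+2) = 2 × 0.60108^1 × 0.39892^1 = 0.479566
P(M+4) = 0.39892^2 = 0.159137
The M+2 peak is largest (0.479566); scaling to 100 gives 75.3 : 100.0 : 33.2.

75.3 : 100.0 : 33.2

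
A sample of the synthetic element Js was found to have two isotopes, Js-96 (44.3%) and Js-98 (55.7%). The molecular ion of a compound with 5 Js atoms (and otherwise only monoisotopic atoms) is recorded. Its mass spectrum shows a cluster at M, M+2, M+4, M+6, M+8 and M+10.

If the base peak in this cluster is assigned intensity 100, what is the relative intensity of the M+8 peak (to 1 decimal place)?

62.9

Binomial terms of (0.443 + 0.557)^5: M 0.0171, M+2 0.1073, M+4 0.2697, M+6 0.3391, M+8 0.2132, M+10 0.0536 → M+6 is the base peak.
P(M+6) = C(5,3) × 0.443^2 × 0.557^3 = 10 × 0.196249 × 0.17280869 = 0.339135 (base)
P(M+8) = C(5,4) × 0.443^1 × 0.557^4 = 5 × 0.4430 × 0.09625444 = 0.213204
Relative intensity = 0.213204 / 0.339135 × 100 = 62.9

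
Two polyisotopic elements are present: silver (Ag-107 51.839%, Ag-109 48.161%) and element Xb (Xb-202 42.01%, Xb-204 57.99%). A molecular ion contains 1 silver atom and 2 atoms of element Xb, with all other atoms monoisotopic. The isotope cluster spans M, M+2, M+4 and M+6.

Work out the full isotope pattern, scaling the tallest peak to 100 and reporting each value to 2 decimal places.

22.37 : 82.54 : 100.00 : 39.60

Silver pattern (n=1): 0.51839 : 0.48161
Element Xb pattern (n=2): 0.17648401 : 0.48723198 : 0.33628401
Convolve the two distributions (both contribute in 2-u steps):
  M: 0.51839×0.17648401 = 0.091488
  M+2: 0.51839×0.48723198 + 0.48161×0.17648401 = 0.337573
  M+4: 0.51839×0.33628401 + 0.48161×0.48723198 = 0.408982
  M+6: 0.48161×0.33628401 = 0.161958
Scale to base peak (0.408982) = 100: 22.37 : 82.54 : 100.00 : 39.60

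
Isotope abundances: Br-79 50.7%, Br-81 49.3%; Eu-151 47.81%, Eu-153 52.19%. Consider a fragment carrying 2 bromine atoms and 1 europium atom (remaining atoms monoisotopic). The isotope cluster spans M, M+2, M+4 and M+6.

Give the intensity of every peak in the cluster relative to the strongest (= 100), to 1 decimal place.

Bromine pattern (n=2): 0.257049 : 0.499902 : 0.243049
Europium pattern (n=1): 0.4781 : 0.5219
Convolve the two distributions (both contribute in 2-u steps):
  M: 0.257049×0.4781 = 0.122895
  M+2: 0.257049×0.5219 + 0.499902×0.4781 = 0.373157
  M+4: 0.499902×0.5219 + 0.243049×0.4781 = 0.377101
  M+6: 0.243049×0.5219 = 0.126847
Scale to base peak (0.377101) = 100: 32.6 : 99.0 : 100.0 : 33.6

32.6 : 99.0 : 100.0 : 33.6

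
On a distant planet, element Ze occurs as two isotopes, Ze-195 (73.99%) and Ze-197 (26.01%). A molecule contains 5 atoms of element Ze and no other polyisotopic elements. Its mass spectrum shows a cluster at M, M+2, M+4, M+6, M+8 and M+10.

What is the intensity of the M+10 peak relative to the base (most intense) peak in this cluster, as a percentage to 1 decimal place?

0.3%

Term probabilities: M 0.2218, M+2 0.3898, M+4 0.2740, M+6 0.0963, M+8 0.0169, M+10 0.0012. Base peak = M+2.
P(M+2) = C(5,1) × 0.7399^4 × 0.2601^1 = 5 × 0.2997037 × 0.2601 = 0.389765 (base)
P(M+10) = C(5,5) × 0.7399^0 × 0.2601^5 = 1 × 1.0000 × 0.00119042 = 0.001190
Relative intensity = 0.001190 / 0.389765 × 100 = 0.3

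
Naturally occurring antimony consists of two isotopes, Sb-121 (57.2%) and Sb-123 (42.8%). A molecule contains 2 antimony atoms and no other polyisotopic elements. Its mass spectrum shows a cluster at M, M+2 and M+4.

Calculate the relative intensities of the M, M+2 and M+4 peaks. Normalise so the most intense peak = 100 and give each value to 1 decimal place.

66.8 : 100.0 : 37.4

Each Sb atom is independently Sb-121 (p = 0.572) or Sb-123 (q = 0.428); the cluster is the binomial expansion (p + q)^2.
P(M) = 0.572^2 = 0.327184
P(M+2) = 2 × 0.572^1 × 0.428^1 = 0.489632
P(M+4) = 0.428^2 = 0.183184
The M+2 peak is largest (0.489632); scaling to 100 gives 66.8 : 100.0 : 37.4.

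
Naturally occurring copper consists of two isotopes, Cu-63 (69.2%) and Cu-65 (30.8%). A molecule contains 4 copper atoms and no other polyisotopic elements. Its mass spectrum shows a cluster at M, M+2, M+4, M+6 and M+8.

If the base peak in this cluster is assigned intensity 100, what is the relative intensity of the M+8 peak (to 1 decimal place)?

(0.692 + 0.308)^4 gives M 0.2293, M+2 0.4083, M+4 0.2726, M+6 0.0809, M+8 0.0090; the largest is M+2.
P(M+2) = C(4,1) × 0.692^3 × 0.308^1 = 4 × 0.33137389 × 0.3080 = 0.408253 (base)
P(M+8) = C(4,4) × 0.692^0 × 0.308^4 = 1 × 1.0000 × 0.00899918 = 0.008999
Relative intensity = 0.008999 / 0.408253 × 100 = 2.2

2.2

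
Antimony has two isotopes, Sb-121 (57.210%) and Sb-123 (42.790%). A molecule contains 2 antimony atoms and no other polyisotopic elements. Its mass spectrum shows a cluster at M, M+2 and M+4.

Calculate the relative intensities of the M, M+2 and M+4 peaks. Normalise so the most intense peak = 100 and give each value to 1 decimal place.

66.8 : 100.0 : 37.4

The 2 Sb atoms are independent, so intensities follow the terms of (0.57210 + 0.42790)^2.
P(M) = 0.57210^2 = 0.327298
P(M+2) = 2 × 0.57210^1 × 0.42790^1 = 0.489603
P(M+4) = 0.42790^2 = 0.183098
The M+2 peak is largest (0.489603); scaling to 100 gives 66.8 : 100.0 : 37.4.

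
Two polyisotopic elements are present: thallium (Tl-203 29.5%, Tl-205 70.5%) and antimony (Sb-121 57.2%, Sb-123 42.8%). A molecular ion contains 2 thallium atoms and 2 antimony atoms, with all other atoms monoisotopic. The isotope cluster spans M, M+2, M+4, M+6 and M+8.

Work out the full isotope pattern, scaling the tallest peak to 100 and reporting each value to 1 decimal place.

Thallium pattern (n=2): 0.087025 : 0.41595 : 0.497025
Antimony pattern (n=2): 0.327184 : 0.489632 : 0.183184
Convolve the two distributions (both contribute in 2-u steps):
  M: 0.087025×0.327184 = 0.028473
  M+2: 0.087025×0.489632 + 0.41595×0.327184 = 0.178702
  M+4: 0.087025×0.183184 + 0.41595×0.489632 + 0.497025×0.327184 = 0.382223
  M+6: 0.41595×0.183184 + 0.497025×0.489632 = 0.319555
  M+8: 0.497025×0.183184 = 0.091047
Scale to base peak (0.382223) = 100: 7.4 : 46.8 : 100.0 : 83.6 : 23.8

7.4 : 46.8 : 100.0 : 83.6 : 23.8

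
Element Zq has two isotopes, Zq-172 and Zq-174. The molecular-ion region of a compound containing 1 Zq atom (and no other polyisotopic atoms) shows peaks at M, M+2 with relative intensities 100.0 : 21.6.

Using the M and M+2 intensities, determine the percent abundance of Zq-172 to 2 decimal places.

82.24%

Let p = fractional abundance of Zq-172. I(M+2)/I(M) = [C(1,1)·p^0·(1−p)] / p^1 = 1·(1−p)/p = 21.6/100.0 = 0.2160
(1−p)/p = 0.2160/1 = 0.2160  ⇒  p = 1/(1 + 0.2160) = 0.8224
Zq-172: 82.24%, Zq-174: 17.76%.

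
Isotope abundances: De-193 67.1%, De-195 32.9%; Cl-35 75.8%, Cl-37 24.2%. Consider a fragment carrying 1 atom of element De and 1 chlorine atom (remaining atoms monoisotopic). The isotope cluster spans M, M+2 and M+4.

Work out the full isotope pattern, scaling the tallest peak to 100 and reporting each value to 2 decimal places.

Element De pattern (n=1): 0.6710 : 0.3290
Chlorine pattern (n=1): 0.7580 : 0.2420
Convolve the two distributions (both contribute in 2-u steps):
  M: 0.6710×0.7580 = 0.508618
  M+2: 0.6710×0.2420 + 0.3290×0.7580 = 0.411764
  M+4: 0.3290×0.2420 = 0.079618
Scale to base peak (0.508618) = 100: 100.00 : 80.96 : 15.65

100.00 : 80.96 : 15.65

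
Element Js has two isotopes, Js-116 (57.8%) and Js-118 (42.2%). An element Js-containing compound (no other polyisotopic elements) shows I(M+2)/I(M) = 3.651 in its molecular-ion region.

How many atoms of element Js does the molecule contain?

For n independent Js atoms, I(M+2)/I(M) = n · (abundance Js-118) / (abundance Js-116) = n · 0.422/0.578.
n = 3.651 × 0.578/0.422 = 5.00 ≈ 5

5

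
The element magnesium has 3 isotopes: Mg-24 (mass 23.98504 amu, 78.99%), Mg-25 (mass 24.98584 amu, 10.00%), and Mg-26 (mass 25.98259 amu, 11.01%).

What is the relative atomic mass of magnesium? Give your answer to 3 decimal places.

The abundance-weighted mean is 0.7899 × 23.98504 + 0.1000 × 24.98584 + 0.1101 × 25.98259
= 18.945783 + 2.498584 + 2.860683 = 24.305050 amu

24.305 amu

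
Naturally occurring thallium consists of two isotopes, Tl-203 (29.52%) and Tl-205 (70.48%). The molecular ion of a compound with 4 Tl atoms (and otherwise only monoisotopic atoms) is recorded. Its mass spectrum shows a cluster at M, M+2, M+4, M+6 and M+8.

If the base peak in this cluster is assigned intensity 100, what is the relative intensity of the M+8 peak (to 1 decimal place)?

59.7

(0.2952 + 0.7048)^4 gives M 0.0076, M+2 0.0725, M+4 0.2597, M+6 0.4134, M+8 0.2468; the largest is M+6.
P(M+6) = C(4,3) × 0.2952^1 × 0.7048^3 = 4 × 0.2952 × 0.35010449 = 0.413403 (base)
P(M+8) = C(4,4) × 0.2952^0 × 0.7048^4 = 1 × 1.0000 × 0.24675365 = 0.246754
Relative intensity = 0.246754 / 0.413403 × 100 = 59.7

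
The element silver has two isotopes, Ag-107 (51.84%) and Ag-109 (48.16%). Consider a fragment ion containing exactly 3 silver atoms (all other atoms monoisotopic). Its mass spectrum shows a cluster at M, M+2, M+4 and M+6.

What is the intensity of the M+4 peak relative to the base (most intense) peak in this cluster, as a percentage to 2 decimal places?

92.90%

Term probabilities: M 0.1393, M+2 0.3883, M+4 0.3607, M+6 0.1117. Base peak = M+2.
P(M+2) = C(3,1) × 0.5184^2 × 0.4816^1 = 3 × 0.26873856 × 0.4816 = 0.388273 (base)
P(M+4) = C(3,2) × 0.5184^1 × 0.4816^2 = 3 × 0.5184 × 0.23193856 = 0.360711
Relative intensity = 0.360711 / 0.388273 × 100 = 92.90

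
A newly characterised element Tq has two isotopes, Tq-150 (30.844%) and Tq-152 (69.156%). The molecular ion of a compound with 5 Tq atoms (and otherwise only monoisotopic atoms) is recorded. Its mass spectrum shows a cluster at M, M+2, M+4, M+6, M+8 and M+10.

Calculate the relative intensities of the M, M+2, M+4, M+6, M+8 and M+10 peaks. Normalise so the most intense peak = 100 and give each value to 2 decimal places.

Expanding (0.30844 + 0.69156)^5:
P(M) = 0.30844^5 = 0.002792
P(M+2) = 5 × 0.30844^4 × 0.69156^1 = 0.031296
P(M+4) = 10 × 0.30844^3 × 0.69156^2 = 0.140337
P(M+6) = 10 × 0.30844^2 × 0.69156^3 = 0.314652
P(M+8) = 5 × 0.30844^1 × 0.69156^4 = 0.352744
P(M+10) = 0.69156^5 = 0.158179
The M+8 peak is largest (0.352744); scaling to 100 gives 0.79 : 8.87 : 39.78 : 89.20 : 100.00 : 44.84.

0.79 : 8.87 : 39.78 : 89.20 : 100.00 : 44.84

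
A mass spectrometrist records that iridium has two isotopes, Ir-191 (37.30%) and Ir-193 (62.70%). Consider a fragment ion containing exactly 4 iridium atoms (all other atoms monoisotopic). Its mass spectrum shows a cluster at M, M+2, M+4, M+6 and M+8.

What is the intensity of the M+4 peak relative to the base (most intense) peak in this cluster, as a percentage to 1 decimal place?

89.2%

(0.3730 + 0.6270)^4 gives M 0.0194, M+2 0.1302, M+4 0.3282, M+6 0.3678, M+8 0.1546; the largest is M+6.
P(M+6) = C(4,3) × 0.3730^1 × 0.6270^3 = 4 × 0.3730 × 0.24649188 = 0.367766 (base)
P(M+4) = C(4,2) × 0.3730^2 × 0.6270^2 = 6 × 0.139129 × 0.393129 = 0.328174
Relative intensity = 0.328174 / 0.367766 × 100 = 89.2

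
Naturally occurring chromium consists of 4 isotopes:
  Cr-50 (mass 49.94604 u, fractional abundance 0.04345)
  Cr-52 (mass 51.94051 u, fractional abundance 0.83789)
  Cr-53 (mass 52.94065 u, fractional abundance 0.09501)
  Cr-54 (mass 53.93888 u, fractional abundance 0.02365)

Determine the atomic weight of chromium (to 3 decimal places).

Weight each isotope mass by its fractional abundance: 0.04345 × 49.94604 + 0.83789 × 51.94051 + 0.09501 × 52.94065 + 0.02365 × 53.93888
= 2.170155 + 43.520434 + 5.029891 + 1.275655 = 51.996135 u

51.996 u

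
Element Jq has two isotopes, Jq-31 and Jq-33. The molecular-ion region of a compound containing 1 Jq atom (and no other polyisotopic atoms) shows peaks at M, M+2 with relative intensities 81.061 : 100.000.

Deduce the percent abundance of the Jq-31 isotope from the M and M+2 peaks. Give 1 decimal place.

If p is the fraction of Jq that is Jq-31, then I(M+2)/I(M) = [C(1,1)·p^0·(1−p)] / p^1 = 1·(1−p)/p = 100.000/81.061 = 1.2336
(1−p)/p = 1.2336/1 = 1.2336  ⇒  p = 1/(1 + 1.2336) = 0.4477
Jq-31: 44.8%, Jq-33: 55.2%.

44.8%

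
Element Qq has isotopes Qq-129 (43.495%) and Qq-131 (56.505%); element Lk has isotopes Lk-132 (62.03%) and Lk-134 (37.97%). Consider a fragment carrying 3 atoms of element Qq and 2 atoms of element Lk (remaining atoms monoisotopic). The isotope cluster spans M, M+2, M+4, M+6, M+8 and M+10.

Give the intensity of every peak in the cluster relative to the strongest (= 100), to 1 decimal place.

Element Qq pattern (n=3): 0.08228449 : 0.32069102 : 0.41661447 : 0.18041001
Element Lk pattern (n=2): 0.38477209 : 0.47105582 : 0.14417209
Convolve the two distributions (both contribute in 2-u steps):
  M: 0.08228449×0.38477209 = 0.031661
  M+2: 0.08228449×0.47105582 + 0.32069102×0.38477209 = 0.162154
  M+4: 0.08228449×0.14417209 + 0.32069102×0.47105582 + 0.41661447×0.38477209 = 0.323228
  M+6: 0.32069102×0.14417209 + 0.41661447×0.47105582 + 0.18041001×0.38477209 = 0.311900
  M+8: 0.41661447×0.14417209 + 0.18041001×0.47105582 = 0.145047
  M+10: 0.18041001×0.14417209 = 0.026010
Scale to base peak (0.323228) = 100: 9.8 : 50.2 : 100.0 : 96.5 : 44.9 : 8.0

9.8 : 50.2 : 100.0 : 96.5 : 44.9 : 8.0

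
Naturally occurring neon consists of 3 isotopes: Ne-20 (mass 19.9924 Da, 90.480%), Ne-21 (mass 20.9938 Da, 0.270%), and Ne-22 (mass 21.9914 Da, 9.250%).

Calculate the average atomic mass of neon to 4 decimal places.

The abundance-weighted mean is 0.90480 × 19.9924 + 0.00270 × 20.9938 + 0.09250 × 21.9914
= 18.08912 + 0.05668 + 2.03420 = 20.18000 Da

20.1800 Da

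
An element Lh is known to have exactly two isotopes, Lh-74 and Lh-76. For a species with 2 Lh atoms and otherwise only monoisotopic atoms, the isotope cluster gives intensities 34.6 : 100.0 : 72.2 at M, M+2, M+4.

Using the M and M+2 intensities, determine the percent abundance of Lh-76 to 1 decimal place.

If p is the fraction of Lh that is Lh-74, then I(M+2)/I(M) = [C(2,1)·p^1·(1−p)] / p^2 = 2·(1−p)/p = 100.0/34.6 = 2.8902
(1−p)/p = 2.8902/2 = 1.4451  ⇒  p = 1/(1 + 1.4451) = 0.4090
Lh-74: 40.9%, Lh-76: 59.1%.

59.1%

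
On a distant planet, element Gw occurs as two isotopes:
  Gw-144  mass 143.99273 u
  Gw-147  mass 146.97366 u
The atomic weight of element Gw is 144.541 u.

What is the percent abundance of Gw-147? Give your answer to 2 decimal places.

18.39%

Let x be the fractional abundance of Gw-144; then Gw-147 has abundance 1 − x.
143.99273·x + 146.97366·(1 − x) = 144.541
(143.99273 − 146.97366)·x = 144.541 − 146.97366
x = -2.43266 / -2.98093 = 0.81607 → 81.61% Gw-144, 18.39% Gw-147.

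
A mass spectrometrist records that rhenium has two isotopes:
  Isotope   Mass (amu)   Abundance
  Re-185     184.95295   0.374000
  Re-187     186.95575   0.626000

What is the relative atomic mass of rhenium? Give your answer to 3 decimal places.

Ar = Σ fᵢ·mᵢ = 0.374000 × 184.95295 + 0.626000 × 186.95575
= 69.172403 + 117.034300 = 186.206703 amu

186.207 amu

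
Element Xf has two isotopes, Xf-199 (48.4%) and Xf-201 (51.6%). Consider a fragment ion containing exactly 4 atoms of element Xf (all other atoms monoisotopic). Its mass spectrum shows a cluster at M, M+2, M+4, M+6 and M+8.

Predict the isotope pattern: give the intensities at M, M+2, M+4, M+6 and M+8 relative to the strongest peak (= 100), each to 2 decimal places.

The 4 Xf atoms are independent, so intensities follow the terms of (0.484 + 0.516)^4.
P(M) = 0.484^4 = 0.054876
P(M+2) = 4 × 0.484^3 × 0.516^1 = 0.234016
P(M+4) = 6 × 0.484^2 × 0.516^2 = 0.374232
P(M+6) = 4 × 0.484^1 × 0.516^3 = 0.265983
P(M+8) = 0.516^4 = 0.070892
The M+4 peak is largest (0.374232); scaling to 100 gives 14.66 : 62.53 : 100.00 : 71.07 : 18.94.

14.66 : 62.53 : 100.00 : 71.07 : 18.94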